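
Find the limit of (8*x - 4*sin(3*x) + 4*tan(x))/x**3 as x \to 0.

Substitution gives 0/0 (the numerator vanishes to order 3).
Expand each term to order x^3: the coefficient of x^3 in 4·tan(x) is 4/3 and in -4·sin(3x) is 18.
Lower-order terms cancel with the polynomial part, so the numerator is (58/3)·x^3 + o(x^3), and the limit is (58/3)/(1) = 58/3.

58/3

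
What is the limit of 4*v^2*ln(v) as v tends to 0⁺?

0

This is a 0·(−∞) form. Rewrite as 4·ln(v) / v^(−2) and apply L'Hôpital:
the derivative quotient is 4·(1/v) / (−2·v^(−3)) = (-4/2)·v^2 → 0.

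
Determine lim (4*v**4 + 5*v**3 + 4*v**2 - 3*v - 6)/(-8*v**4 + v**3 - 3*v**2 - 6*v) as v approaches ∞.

-1/2

Numerator and denominator both have degree 4.
Dividing every term by v^4, all lower-order terms vanish and the limit is the ratio of leading coefficients, 4/(-8) = -1/2.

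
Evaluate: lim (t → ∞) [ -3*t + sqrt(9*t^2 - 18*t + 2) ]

An ∞ − ∞ form. Rationalising with the conjugate, the difference becomes (-18t + 2) / (√(9*t^2 - 18*t + 2) + 3t).
For large t the denominator behaves like 2·3t, so the quotient tends to -18/6 = -3.

-3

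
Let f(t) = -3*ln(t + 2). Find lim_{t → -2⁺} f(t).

∞

As t → -2⁺, t + 2 → 0⁺ and ln(t + 2) → −∞.
Multiplying by -3 gives ∞.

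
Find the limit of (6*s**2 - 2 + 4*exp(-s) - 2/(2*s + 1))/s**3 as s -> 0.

46/3

Substitution gives 0/0 (the numerator vanishes to order 3).
Expand each term to order s^3: the coefficient of s^3 in 4·e^(-s) is -2/3 and in -2·1/(1 + 2s) is 16.
Lower-order terms cancel with the polynomial part, so the numerator is (46/3)·s^3 + o(s^3), and the limit is (46/3)/(1) = 46/3.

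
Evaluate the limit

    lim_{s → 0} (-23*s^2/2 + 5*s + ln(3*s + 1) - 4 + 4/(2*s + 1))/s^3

-23

Substitution gives 0/0 (the numerator vanishes to order 3).
Expand each term to order s^3: the coefficient of s^3 in 4·1/(1 + 2s) is -32 and in ln(1 + 3s) is 9.
Lower-order terms cancel with the polynomial part, so the numerator is (-23)·s^3 + o(s^3), and the limit is (-23)/(1) = -23.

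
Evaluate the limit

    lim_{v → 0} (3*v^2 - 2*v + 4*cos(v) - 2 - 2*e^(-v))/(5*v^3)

Substitution gives 0/0 (the numerator vanishes to order 3).
Expand each term to order v^3: the coefficient of v^3 in 4·cos(v) is 0 and in -2·e^(-v) is 1/3.
Lower-order terms cancel with the polynomial part, so the numerator is (1/3)·v^3 + o(v^3), and the limit is (1/3)/(5) = 1/15.

1/15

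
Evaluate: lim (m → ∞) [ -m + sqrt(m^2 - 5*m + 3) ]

-5/2

An ∞ − ∞ form. Rationalising with the conjugate, the difference becomes (-5m + 3) / (√(m^2 - 5*m + 3) + m).
For large m the denominator behaves like 2·m, so the quotient tends to -5/2 = -5/2.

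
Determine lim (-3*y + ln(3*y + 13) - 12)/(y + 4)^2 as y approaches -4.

Direct substitution gives 0/0.
Apply L'Hôpital: lim (-3 + 3/(3*y + 13))/(2*y + 8), still 0/0.
After 2 applications of L'Hôpital's rule the quotient is (-9/(3*y + 13)^2)/(2); substituting y = -4 gives -9/2.

-9/2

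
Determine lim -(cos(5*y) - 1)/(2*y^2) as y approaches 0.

Direct substitution gives 0/0.
Apply L'Hôpital: lim (-5*sin(5*y))/(-4*y), still 0/0.
After 2 applications of L'Hôpital's rule the quotient is (-25*cos(5*y))/(-4); substituting y = 0 gives 25/4.

25/4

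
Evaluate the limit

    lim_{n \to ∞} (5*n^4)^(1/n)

1

Base → ∞ and exponent → 0: an ∞^0 form.
Take logs: (1/n)·ln(5·n^4) = (ln 5 + 4·ln n)/n → 0.
So the limit is e^0 = 1.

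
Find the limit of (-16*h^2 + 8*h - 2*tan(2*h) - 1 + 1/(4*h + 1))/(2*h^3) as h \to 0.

Substitution gives 0/0; apply L'Hôpital's rule 3 times.
After differentiating numerator and denominator 3 times the quotient is (-64*tan(2*h)^2/cos(2*h)^2 - 32/cos(2*h)^4 - 384/(4*h + 1)^4)/(12); at h = 0 this is -104/3.

-104/3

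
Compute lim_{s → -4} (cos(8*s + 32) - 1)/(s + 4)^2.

-32

Direct substitution gives 0/0.
Apply L'Hôpital: lim (-8*sin(8*s + 32))/(2*s + 8), still 0/0.
After 2 applications of L'Hôpital's rule the quotient is (-64*cos(8*s + 32))/(2); substituting s = -4 gives -32.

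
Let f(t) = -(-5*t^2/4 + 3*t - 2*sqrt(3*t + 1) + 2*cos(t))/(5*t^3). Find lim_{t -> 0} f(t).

27/40

Substitution gives 0/0; apply L'Hôpital's rule 3 times.
After differentiating numerator and denominator 3 times the quotient is (2*sin(t) - 81/(4*(3*t + 1)^(5/2)))/(-30); at t = 0 this is 27/40.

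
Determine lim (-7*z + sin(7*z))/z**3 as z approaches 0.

Direct substitution gives 0/0.
Apply L'Hôpital: lim (7*cos(7*z) - 7)/(3*z^2), still 0/0.
Apply L'Hôpital: lim (-49*sin(7*z))/(6*z), still 0/0.
After 3 applications of L'Hôpital's rule the quotient is (-343*cos(7*z))/(6); substituting z = 0 gives -343/6.

-343/6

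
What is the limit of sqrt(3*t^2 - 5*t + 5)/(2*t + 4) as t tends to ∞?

√(3)/2

For large |t|, √(3*t^2 - 5*t + 5) ≈ √3·|t| and the denominator ≈ 2t.
Since t → +∞, |t| = t, giving √3/(2) = √(3)/2.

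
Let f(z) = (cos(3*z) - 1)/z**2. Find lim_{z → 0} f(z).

-9/2

Direct substitution gives 0/0.
Apply L'Hôpital: lim (-3*sin(3*z))/(2*z), still 0/0.
After 2 applications of L'Hôpital's rule the quotient is (-9*cos(3*z))/(2); substituting z = 0 gives -9/2.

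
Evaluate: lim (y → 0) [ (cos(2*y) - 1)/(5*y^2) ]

Direct substitution gives 0/0.
Apply L'Hôpital: lim (-2*sin(2*y))/(10*y), still 0/0.
After 2 applications of L'Hôpital's rule the quotient is (-4*cos(2*y))/(10); substituting y = 0 gives -2/5.

-2/5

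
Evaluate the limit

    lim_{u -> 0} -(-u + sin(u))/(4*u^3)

1/24

Direct substitution gives 0/0.
Apply L'Hôpital: lim (cos(u) - 1)/(-12*u^2), still 0/0.
Apply L'Hôpital: lim (-sin(u))/(-24*u), still 0/0.
After 3 applications of L'Hôpital's rule the quotient is (-cos(u))/(-24); substituting u = 0 gives 1/24.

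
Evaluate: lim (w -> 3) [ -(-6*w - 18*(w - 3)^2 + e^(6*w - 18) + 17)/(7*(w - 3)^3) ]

-36/7

Direct substitution gives 0/0.
Apply L'Hôpital: lim (-36*w + 6*e^(6*w - 18) + 102)/(-21*(w - 3)^2), still 0/0.
Apply L'Hôpital: lim (36*e^(6*w - 18) - 36)/(126 - 42*w), still 0/0.
After 3 applications of L'Hôpital's rule the quotient is (216*e^(6*w - 18))/(-42); substituting w = 3 gives -36/7.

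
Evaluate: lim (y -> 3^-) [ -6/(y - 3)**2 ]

As y → 3⁻, (y - 3) → 0⁻, so (y - 3)^2 → 0⁺ and -6/(y - 3)^2 → -∞.

-∞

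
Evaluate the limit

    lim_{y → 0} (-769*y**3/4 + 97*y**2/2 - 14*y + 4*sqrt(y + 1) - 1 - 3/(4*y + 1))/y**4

-24581/32

Substitution gives 0/0 (the numerator vanishes to order 4).
Expand each term to order y^4: the coefficient of y^4 in -3·1/(1 + 4y) is -768 and in 4·√(1 + y) is -5/32.
Lower-order terms cancel with the polynomial part, so the numerator is (-24581/32)·y^4 + o(y^4), and the limit is (-24581/32)/(1) = -24581/32.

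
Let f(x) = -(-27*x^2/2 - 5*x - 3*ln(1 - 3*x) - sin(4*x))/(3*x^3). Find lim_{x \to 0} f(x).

-113/9

Substitution gives 0/0 (the numerator vanishes to order 3).
Expand each term to order x^3: the coefficient of x^3 in -3·ln(1 - 3x) is 27 and in −sin(4x) is 32/3.
Lower-order terms cancel with the polynomial part, so the numerator is (113/3)·x^3 + o(x^3), and the limit is (113/3)/(-3) = -113/9.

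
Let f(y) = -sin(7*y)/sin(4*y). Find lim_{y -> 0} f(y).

-7/4

Substitution gives 0/0.
Divide numerator and denominator by y: sin(7y)/y → 7 and sin(4y)/y → 4, so the limit is -1·7/4 = -7/4.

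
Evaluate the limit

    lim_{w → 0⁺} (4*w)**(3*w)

1

Base → 0⁺ and exponent → 0⁺: a 0^0 form.
Take logs: 3w·ln(4w). This is 0·(−∞); rewriting as ln(4w)/(1/(3w)) and applying L'Hôpital gives 0.
Hence the limit is e^0 = 1.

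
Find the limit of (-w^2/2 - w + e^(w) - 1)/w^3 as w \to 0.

Direct substitution gives 0/0.
Apply L'Hôpital: lim (-w + e^(w) - 1)/(3*w^2), still 0/0.
Apply L'Hôpital: lim (e^(w) - 1)/(6*w), still 0/0.
After 3 applications of L'Hôpital's rule the quotient is (e^(w))/(6); substituting w = 0 gives 1/6.

1/6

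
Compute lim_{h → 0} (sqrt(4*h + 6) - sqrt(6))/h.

√(6)/3

Substitution gives 0/0. Multiply numerator and denominator by the conjugate √(6 + 4h) + √6.
The numerator becomes (6 + 4h) − 6 = 4h, so the expression simplifies to 4/(√(6 + 4h) + √6).
Letting h → 0 gives 4/(2√6) = √(6)/3.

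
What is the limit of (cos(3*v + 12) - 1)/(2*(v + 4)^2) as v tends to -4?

-9/4

Direct substitution gives 0/0.
Apply L'Hôpital: lim (-3*sin(3*v + 12))/(4*v + 16), still 0/0.
After 2 applications of L'Hôpital's rule the quotient is (-9*cos(3*v + 12))/(4); substituting v = -4 gives -9/4.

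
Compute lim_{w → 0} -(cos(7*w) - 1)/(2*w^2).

Direct substitution gives 0/0.
Apply L'Hôpital: lim (-7*sin(7*w))/(-4*w), still 0/0.
After 2 applications of L'Hôpital's rule the quotient is (-49*cos(7*w))/(-4); substituting w = 0 gives 49/4.

49/4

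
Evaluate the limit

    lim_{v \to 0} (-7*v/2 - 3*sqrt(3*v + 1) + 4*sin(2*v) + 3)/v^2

Substitution gives 0/0 (the numerator vanishes to order 2).
Expand each term to order v^2: the coefficient of v^2 in -3·√(1 + 3v) is 27/8 and in 4·sin(2v) is 0.
Lower-order terms cancel with the polynomial part, so the numerator is (27/8)·v^2 + o(v^2), and the limit is (27/8)/(1) = 27/8.

27/8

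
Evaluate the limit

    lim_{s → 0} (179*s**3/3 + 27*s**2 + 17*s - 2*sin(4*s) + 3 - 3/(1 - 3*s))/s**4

Substitution gives 0/0; apply L'Hôpital's rule 4 times.
After differentiating numerator and denominator 4 times the quotient is (-512*sin(4*s) + 5832/(3*s - 1)^5)/(24); at s = 0 this is -243.

-243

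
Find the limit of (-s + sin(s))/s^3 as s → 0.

-1/6

Direct substitution gives 0/0.
Apply L'Hôpital: lim (cos(s) - 1)/(3*s^2), still 0/0.
Apply L'Hôpital: lim (-sin(s))/(6*s), still 0/0.
After 3 applications of L'Hôpital's rule the quotient is (-cos(s))/(6); substituting s = 0 gives -1/6.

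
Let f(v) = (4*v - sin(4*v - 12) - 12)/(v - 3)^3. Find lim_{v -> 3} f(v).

32/3

Direct substitution gives 0/0.
Apply L'Hôpital: lim (4 - 4*cos(4*v - 12))/(3*(v - 3)^2), still 0/0.
Apply L'Hôpital: lim (16*sin(4*v - 12))/(6*v - 18), still 0/0.
After 3 applications of L'Hôpital's rule the quotient is (64*cos(4*v - 12))/(6); substituting v = 3 gives 32/3.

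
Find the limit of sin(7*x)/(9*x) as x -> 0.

7/9

Substitution gives 0/0.
Write it as (7/9)·sin(7x)/(7x); since sin(u)/u → 1, the limit is 7/9.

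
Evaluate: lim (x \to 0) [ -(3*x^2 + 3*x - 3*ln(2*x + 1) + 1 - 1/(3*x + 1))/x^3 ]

-19

Substitution gives 0/0; apply L'Hôpital's rule 3 times.
After differentiating numerator and denominator 3 times the quotient is (162/(3*x + 1)^4 - 48/(2*x + 1)^3)/(-6); at x = 0 this is -19.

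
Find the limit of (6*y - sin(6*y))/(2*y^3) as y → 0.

18

Direct substitution gives 0/0.
Apply L'Hôpital: lim (6 - 6*cos(6*y))/(6*y^2), still 0/0.
Apply L'Hôpital: lim (36*sin(6*y))/(12*y), still 0/0.
After 3 applications of L'Hôpital's rule the quotient is (216*cos(6*y))/(12); substituting y = 0 gives 18.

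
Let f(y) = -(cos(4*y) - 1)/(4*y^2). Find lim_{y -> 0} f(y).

2

Direct substitution gives 0/0.
Apply L'Hôpital: lim (-4*sin(4*y))/(-8*y), still 0/0.
After 2 applications of L'Hôpital's rule the quotient is (-16*cos(4*y))/(-8); substituting y = 0 gives 2.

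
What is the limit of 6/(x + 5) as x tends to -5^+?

As x → -5⁺, (x + 5) → 0⁺, so (x + 5)^1 → 0⁺ and 6/(x + 5)^1 → ∞.

∞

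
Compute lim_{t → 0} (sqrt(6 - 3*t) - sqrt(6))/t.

-√(6)/4

Substitution gives 0/0. Multiply numerator and denominator by the conjugate √(6 - 3t) + √6.
The numerator becomes (6 - 3t) − 6 = -3t, so the expression simplifies to -3/(√(6 - 3t) + √6).
Letting t → 0 gives -3/(2√6) = -√(6)/4.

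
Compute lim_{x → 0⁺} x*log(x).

0

This is a 0·(−∞) form. Rewrite as 1·ln(x) / x^(−1) and apply L'Hôpital:
the derivative quotient is 1·(1/x) / (−1·x^(−2)) = (-1/1)·x^1 → 0.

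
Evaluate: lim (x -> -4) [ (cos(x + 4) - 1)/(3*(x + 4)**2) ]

Direct substitution gives 0/0.
Apply L'Hôpital: lim (-sin(x + 4))/(6*x + 24), still 0/0.
After 2 applications of L'Hôpital's rule the quotient is (-cos(x + 4))/(6); substituting x = -4 gives -1/6.

-1/6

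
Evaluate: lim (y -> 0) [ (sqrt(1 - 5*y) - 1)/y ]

-5/2

Substitution gives 0/0. Multiply numerator and denominator by the conjugate √(1 - 5y) + √1.
The numerator becomes (1 - 5y) − 1 = -5y, so the expression simplifies to -5/(√(1 - 5y) + √1).
Letting y → 0 gives -5/(2√1) = -5/2.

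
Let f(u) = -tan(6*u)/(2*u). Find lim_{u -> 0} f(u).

-3

Substitution gives 0/0.
Since tan(θ)/θ → 1 as θ → 0, tan(6u)/(6u) → 1 and the limit is 6/(-2) = -3.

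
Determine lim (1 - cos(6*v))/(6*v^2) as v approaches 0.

Substitution gives 0/0.
Use (1 − cos u)/u² → 1/2 with u = 6v: the limit is 6²/(2·6) = 3.

3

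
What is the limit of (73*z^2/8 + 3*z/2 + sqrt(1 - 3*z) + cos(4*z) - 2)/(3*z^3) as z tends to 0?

Substitution gives 0/0; apply L'Hôpital's rule 3 times.
After differentiating numerator and denominator 3 times the quotient is (64*sin(4*z) - 81/(8*(1 - 3*z)^(5/2)))/(18); at z = 0 this is -9/16.

-9/16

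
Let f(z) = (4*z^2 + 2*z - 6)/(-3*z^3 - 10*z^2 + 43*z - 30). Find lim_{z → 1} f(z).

5/7

Direct substitution gives 0/0, so factor. Both numerator and denominator have (z - 1) as a factor.
After cancelling, the expression reduces to (4*z + 6)/(-3*z^2 - 13*z + 30).
Substituting z = 1 gives 5/7.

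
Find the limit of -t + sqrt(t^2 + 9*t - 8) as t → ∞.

This has the form ∞ − ∞. Multiply and divide by the conjugate √(t^2 + 9*t - 8) + t.
That gives (9t - 8) / (√(t^2 + 9*t - 8) + t).
Divide numerator and denominator by t: the limit is 9/(2·1) = 9/2.

9/2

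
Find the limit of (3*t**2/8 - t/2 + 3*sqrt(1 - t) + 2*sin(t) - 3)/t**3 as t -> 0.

-25/48

Substitution gives 0/0 (the numerator vanishes to order 3).
Expand each term to order t^3: the coefficient of t^3 in 2·sin(t) is -1/3 and in 3·√(1 - t) is -3/16.
Lower-order terms cancel with the polynomial part, so the numerator is (-25/48)·t^3 + o(t^3), and the limit is (-25/48)/(1) = -25/48.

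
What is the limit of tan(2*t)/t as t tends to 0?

2

Substitution gives 0/0.
Since tan(u)/u → 1 as u → 0, tan(2t)/(2t) → 1 and the limit is 2.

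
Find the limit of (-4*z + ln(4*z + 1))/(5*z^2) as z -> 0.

-8/5

Direct substitution gives 0/0.
Apply L'Hôpital: lim (-4 + 4/(4*z + 1))/(10*z), still 0/0.
After 2 applications of L'Hôpital's rule the quotient is (-16/(4*z + 1)^2)/(10); substituting z = 0 gives -8/5.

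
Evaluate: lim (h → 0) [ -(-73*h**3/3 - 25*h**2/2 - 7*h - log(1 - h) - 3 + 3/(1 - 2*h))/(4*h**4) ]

-193/16

Substitution gives 0/0 (the numerator vanishes to order 4).
Expand each term to order h^4: the coefficient of h^4 in −ln(1 - h) is 1/4 and in 3·1/(1 - 2h) is 48.
Lower-order terms cancel with the polynomial part, so the numerator is (193/4)·h^4 + o(h^4), and the limit is (193/4)/(-4) = -193/16.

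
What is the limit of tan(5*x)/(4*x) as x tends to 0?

5/4

Substitution gives 0/0.
Since tan(u)/u → 1 as u → 0, tan(5x)/(5x) → 1 and the limit is 5/4.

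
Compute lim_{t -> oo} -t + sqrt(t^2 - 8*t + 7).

An ∞ − ∞ form. Rationalising with the conjugate, the difference becomes (-8t + 7) / (√(t^2 - 8*t + 7) + t).
For large t the denominator behaves like 2·t, so the quotient tends to -8/2 = -4.

-4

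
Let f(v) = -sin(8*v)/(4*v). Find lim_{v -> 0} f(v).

Substitution gives 0/0.
Write it as (8/(-4))·sin(8v)/(8v); since sin(u)/u → 1, the limit is -2.

-2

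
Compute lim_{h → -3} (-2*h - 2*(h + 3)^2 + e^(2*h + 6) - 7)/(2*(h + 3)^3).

Direct substitution gives 0/0.
Apply L'Hôpital: lim (-4*h + 2*e^(2*h + 6) - 14)/(6*(h + 3)^2), still 0/0.
Apply L'Hôpital: lim (4*e^(2*h + 6) - 4)/(12*h + 36), still 0/0.
After 3 applications of L'Hôpital's rule the quotient is (8*e^(2*h + 6))/(12); substituting h = -3 gives 2/3.

2/3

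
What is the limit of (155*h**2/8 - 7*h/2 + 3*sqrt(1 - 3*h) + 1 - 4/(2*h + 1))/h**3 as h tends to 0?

431/16

Substitution gives 0/0 (the numerator vanishes to order 3).
Expand each term to order h^3: the coefficient of h^3 in 3·√(1 - 3h) is -81/16 and in -4·1/(1 + 2h) is 32.
Lower-order terms cancel with the polynomial part, so the numerator is (431/16)·h^3 + o(h^3), and the limit is (431/16)/(1) = 431/16.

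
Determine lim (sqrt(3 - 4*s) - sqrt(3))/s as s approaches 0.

A 0/0 form; rationalise with √(3 - 4s) + √3. This collapses the numerator to -4s, leaving -4/(√(3 - 4s) + √3) → -4/(2√3) = -2*√(3)/3.

-2*√(3)/3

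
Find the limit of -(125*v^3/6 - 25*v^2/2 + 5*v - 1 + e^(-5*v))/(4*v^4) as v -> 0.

-625/96

Direct substitution gives 0/0.
Apply L'Hôpital: lim (125*v^2/2 - 25*v + 5 - 5*e^(-5*v))/(-16*v^3), still 0/0.
Apply L'Hôpital: lim (125*v - 25 + 25*e^(-5*v))/(-48*v^2), still 0/0.
Apply L'Hôpital: lim (125 - 125*e^(-5*v))/(-96*v), still 0/0.
After 4 applications of L'Hôpital's rule the quotient is (625*e^(-5*v))/(-96); substituting v = 0 gives -625/96.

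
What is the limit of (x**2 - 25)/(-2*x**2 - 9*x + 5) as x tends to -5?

-10/11

Since x = -5 makes numerator and denominator zero, (x + 5) divides both.
Cancelling it gives (x - 5)/(1 - 2*x); now plug in x = -5 to get -10/11.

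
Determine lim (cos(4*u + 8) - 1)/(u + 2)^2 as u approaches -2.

-8

Direct substitution gives 0/0.
Apply L'Hôpital: lim (-4*sin(4*u + 8))/(2*u + 4), still 0/0.
After 2 applications of L'Hôpital's rule the quotient is (-16*cos(4*u + 8))/(2); substituting u = -2 gives -8.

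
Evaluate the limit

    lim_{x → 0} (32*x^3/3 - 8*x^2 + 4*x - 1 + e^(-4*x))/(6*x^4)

Direct substitution gives 0/0.
Apply L'Hôpital: lim (32*x^2 - 16*x + 4 - 4*e^(-4*x))/(24*x^3), still 0/0.
Apply L'Hôpital: lim (64*x - 16 + 16*e^(-4*x))/(72*x^2), still 0/0.
Apply L'Hôpital: lim (64 - 64*e^(-4*x))/(144*x), still 0/0.
After 4 applications of L'Hôpital's rule the quotient is (256*e^(-4*x))/(144); substituting x = 0 gives 16/9.

16/9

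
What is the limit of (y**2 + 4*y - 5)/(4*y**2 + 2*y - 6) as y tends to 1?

At y = 1 both the top and bottom vanish — a removable singularity. Factoring out (y - 1) from each leaves (y + 5)/(4*y + 6), which at y = 1 equals 3/5.

3/5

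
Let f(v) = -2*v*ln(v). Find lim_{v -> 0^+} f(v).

0

This is a 0·(−∞) form. Rewrite as -2·ln(v) / v^(−1) and apply L'Hôpital:
the derivative quotient is -2·(1/v) / (−1·v^(−2)) = (2/1)·v^1 → 0.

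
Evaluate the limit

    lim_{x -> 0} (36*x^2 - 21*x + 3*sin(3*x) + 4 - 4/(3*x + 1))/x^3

Substitution gives 0/0; apply L'Hôpital's rule 3 times.
After differentiating numerator and denominator 3 times the quotient is (-81*cos(3*x) + 648/(3*x + 1)^4)/(6); at x = 0 this is 189/2.

189/2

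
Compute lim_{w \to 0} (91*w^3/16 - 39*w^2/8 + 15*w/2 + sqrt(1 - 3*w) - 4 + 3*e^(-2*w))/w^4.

Substitution gives 0/0 (the numerator vanishes to order 4).
Expand each term to order w^4: the coefficient of w^4 in 3·e^(-2w) is 2 and in √(1 - 3w) is -405/128.
Lower-order terms cancel with the polynomial part, so the numerator is (-149/128)·w^4 + o(w^4), and the limit is (-149/128)/(1) = -149/128.

-149/128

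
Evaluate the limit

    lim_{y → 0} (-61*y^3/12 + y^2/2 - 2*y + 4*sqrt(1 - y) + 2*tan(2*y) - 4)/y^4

Substitution gives 0/0 (the numerator vanishes to order 4).
Expand each term to order y^4: the coefficient of y^4 in 2·tan(2y) is 0 and in 4·√(1 - y) is -5/32.
Lower-order terms cancel with the polynomial part, so the numerator is (-5/32)·y^4 + o(y^4), and the limit is (-5/32)/(1) = -5/32.

-5/32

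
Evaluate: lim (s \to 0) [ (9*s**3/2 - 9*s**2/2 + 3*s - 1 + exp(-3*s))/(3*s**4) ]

9/8

Direct substitution gives 0/0.
Apply L'Hôpital: lim (27*s^2/2 - 9*s + 3 - 3*e^(-3*s))/(12*s^3), still 0/0.
Apply L'Hôpital: lim (27*s - 9 + 9*e^(-3*s))/(36*s^2), still 0/0.
Apply L'Hôpital: lim (27 - 27*e^(-3*s))/(72*s), still 0/0.
After 4 applications of L'Hôpital's rule the quotient is (81*e^(-3*s))/(72); substituting s = 0 gives 9/8.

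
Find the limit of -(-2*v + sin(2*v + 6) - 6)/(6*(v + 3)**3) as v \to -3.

Direct substitution gives 0/0.
Apply L'Hôpital: lim (2*cos(2*v + 6) - 2)/(-18*(v + 3)^2), still 0/0.
Apply L'Hôpital: lim (-4*sin(2*v + 6))/(-36*v - 108), still 0/0.
After 3 applications of L'Hôpital's rule the quotient is (-8*cos(2*v + 6))/(-36); substituting v = -3 gives 2/9.

2/9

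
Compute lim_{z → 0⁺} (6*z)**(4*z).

Base → 0⁺ and exponent → 0⁺: a 0^0 form.
Take logs: 4z·ln(6z). This is 0·(−∞); rewriting as ln(6z)/(1/(4z)) and applying L'Hôpital gives 0.
Hence the limit is e^0 = 1.

1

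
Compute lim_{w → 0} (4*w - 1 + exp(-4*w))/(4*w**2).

2

Direct substitution gives 0/0.
Apply L'Hôpital: lim (4 - 4*e^(-4*w))/(8*w), still 0/0.
After 2 applications of L'Hôpital's rule the quotient is (16*e^(-4*w))/(8); substituting w = 0 gives 2.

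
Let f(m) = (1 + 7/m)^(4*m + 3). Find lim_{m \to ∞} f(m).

The base → 1 and the exponent → ∞: a 1^∞ form.
Take logarithms: (4m + 3)·ln(1 + 7/m). Since ln(1+u) ~ u for small u, this behaves like (4m)·(7/m) → 28.
So the limit is e^(28).

e^(28)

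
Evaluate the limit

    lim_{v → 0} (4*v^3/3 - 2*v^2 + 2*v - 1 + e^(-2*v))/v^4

Direct substitution gives 0/0.
Apply L'Hôpital: lim (4*v^2 - 4*v + 2 - 2*e^(-2*v))/(4*v^3), still 0/0.
Apply L'Hôpital: lim (8*v - 4 + 4*e^(-2*v))/(12*v^2), still 0/0.
Apply L'Hôpital: lim (8 - 8*e^(-2*v))/(24*v), still 0/0.
After 4 applications of L'Hôpital's rule the quotient is (16*e^(-2*v))/(24); substituting v = 0 gives 2/3.

2/3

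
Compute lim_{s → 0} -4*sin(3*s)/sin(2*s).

-6

Substitution gives 0/0.
Divide numerator and denominator by s: sin(3s)/s → 3 and sin(2s)/s → 2, so the limit is -4·3/2 = -6.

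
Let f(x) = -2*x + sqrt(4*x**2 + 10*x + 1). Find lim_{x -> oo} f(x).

An ∞ − ∞ form. Rationalising with the conjugate, the difference becomes (10x + 1) / (√(4*x^2 + 10*x + 1) + 2x).
For large x the denominator behaves like 2·2x, so the quotient tends to 10/4 = 5/2.

5/2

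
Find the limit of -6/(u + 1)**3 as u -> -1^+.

As u → -1⁺, (u + 1) → 0⁺, so (u + 1)^3 → 0⁺ and -6/(u + 1)^3 → -∞.

-∞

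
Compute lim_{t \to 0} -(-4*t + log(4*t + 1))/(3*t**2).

8/3

Direct substitution gives 0/0.
Apply L'Hôpital: lim (-4 + 4/(4*t + 1))/(-6*t), still 0/0.
After 2 applications of L'Hôpital's rule the quotient is (-16/(4*t + 1)^2)/(-6); substituting t = 0 gives 8/3.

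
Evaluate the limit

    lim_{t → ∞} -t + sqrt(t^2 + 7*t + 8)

An ∞ − ∞ form. Rationalising with the conjugate, the difference becomes (7t + 8) / (√(t^2 + 7*t + 8) + t).
For large t the denominator behaves like 2·t, so the quotient tends to 7/2 = 7/2.

7/2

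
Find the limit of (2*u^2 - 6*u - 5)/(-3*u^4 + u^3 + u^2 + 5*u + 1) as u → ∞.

The denominator has degree 4 and the numerator degree 2. Dividing numerator and denominator by u^4 sends every term to 0 except the leading denominator term, so the limit is 0.

0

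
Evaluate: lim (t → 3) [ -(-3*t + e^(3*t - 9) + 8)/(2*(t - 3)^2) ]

-9/4

Direct substitution gives 0/0.
Apply L'Hôpital: lim (3*e^(3*t - 9) - 3)/(12 - 4*t), still 0/0.
After 2 applications of L'Hôpital's rule the quotient is (9*e^(3*t - 9))/(-4); substituting t = 3 gives -9/4.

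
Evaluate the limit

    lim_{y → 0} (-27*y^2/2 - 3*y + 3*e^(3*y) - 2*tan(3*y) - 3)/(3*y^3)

Substitution gives 0/0; apply L'Hôpital's rule 3 times.
After differentiating numerator and denominator 3 times the quotient is (81*e^(3*y) - 324*tan(3*y)^4 - 432*tan(3*y)^2 - 108)/(18); at y = 0 this is -3/2.

-3/2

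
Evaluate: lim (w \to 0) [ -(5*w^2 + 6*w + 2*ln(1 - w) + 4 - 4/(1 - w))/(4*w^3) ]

Substitution gives 0/0 (the numerator vanishes to order 3).
Expand each term to order w^3: the coefficient of w^3 in 2·ln(1 - w) is -2/3 and in -4·1/(1 - w) is -4.
Lower-order terms cancel with the polynomial part, so the numerator is (-14/3)·w^3 + o(w^3), and the limit is (-14/3)/(-4) = 7/6.

7/6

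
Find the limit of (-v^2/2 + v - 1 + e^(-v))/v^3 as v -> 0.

Direct substitution gives 0/0.
Apply L'Hôpital: lim (-v + 1 - e^(-v))/(3*v^2), still 0/0.
Apply L'Hôpital: lim (-1 + e^(-v))/(6*v), still 0/0.
After 3 applications of L'Hôpital's rule the quotient is (-e^(-v))/(6); substituting v = 0 gives -1/6.

-1/6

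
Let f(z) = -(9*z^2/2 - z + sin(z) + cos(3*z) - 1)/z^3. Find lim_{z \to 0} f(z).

Substitution gives 0/0 (the numerator vanishes to order 3).
Expand each term to order z^3: the coefficient of z^3 in sin(z) is -1/6 and in cos(3z) is 0.
Lower-order terms cancel with the polynomial part, so the numerator is (-1/6)·z^3 + o(z^3), and the limit is (-1/6)/(-1) = 1/6.

1/6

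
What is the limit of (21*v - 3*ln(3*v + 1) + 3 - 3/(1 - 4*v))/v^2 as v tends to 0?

-69/2

Substitution gives 0/0 (the numerator vanishes to order 2).
Expand each term to order v^2: the coefficient of v^2 in -3·1/(1 - 4v) is -48 and in -3·ln(1 + 3v) is 27/2.
Lower-order terms cancel with the polynomial part, so the numerator is (-69/2)·v^2 + o(v^2), and the limit is (-69/2)/(1) = -69/2.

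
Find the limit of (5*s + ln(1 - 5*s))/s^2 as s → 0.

Direct substitution gives 0/0.
Apply L'Hôpital: lim (5 - 5/(1 - 5*s))/(2*s), still 0/0.
After 2 applications of L'Hôpital's rule the quotient is (-25/(1 - 5*s)^2)/(2); substituting s = 0 gives -25/2.

-25/2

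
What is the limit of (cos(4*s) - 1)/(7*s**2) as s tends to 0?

-8/7

Direct substitution gives 0/0.
Apply L'Hôpital: lim (-4*sin(4*s))/(14*s), still 0/0.
After 2 applications of L'Hôpital's rule the quotient is (-16*cos(4*s))/(14); substituting s = 0 gives -8/7.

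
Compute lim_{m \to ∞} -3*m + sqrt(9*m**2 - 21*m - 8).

This has the form ∞ − ∞. Multiply and divide by the conjugate √(9*m^2 - 21*m - 8) + 3m.
That gives (-21m - 8) / (√(9*m^2 - 21*m - 8) + 3m).
Divide numerator and denominator by m: the limit is -21/(2·3) = -7/2.

-7/2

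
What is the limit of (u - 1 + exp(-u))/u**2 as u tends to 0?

Direct substitution gives 0/0.
Apply L'Hôpital: lim (1 - e^(-u))/(2*u), still 0/0.
After 2 applications of L'Hôpital's rule the quotient is (e^(-u))/(2); substituting u = 0 gives 1/2.

1/2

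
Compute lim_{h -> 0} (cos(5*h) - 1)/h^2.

Direct substitution gives 0/0.
Apply L'Hôpital: lim (-5*sin(5*h))/(2*h), still 0/0.
After 2 applications of L'Hôpital's rule the quotient is (-25*cos(5*h))/(2); substituting h = 0 gives -25/2.

-25/2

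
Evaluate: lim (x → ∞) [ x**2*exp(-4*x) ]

Write as x^2/e^{4x}, an ∞/∞ form.
Exponential growth dominates any polynomial, so repeated L'Hôpital (or the standard result) gives 0.

0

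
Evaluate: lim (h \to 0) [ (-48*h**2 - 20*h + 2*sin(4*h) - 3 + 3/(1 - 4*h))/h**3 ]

Substitution gives 0/0 (the numerator vanishes to order 3).
Expand each term to order h^3: the coefficient of h^3 in 3·1/(1 - 4h) is 192 and in 2·sin(4h) is -64/3.
Lower-order terms cancel with the polynomial part, so the numerator is (512/3)·h^3 + o(h^3), and the limit is (512/3)/(1) = 512/3.

512/3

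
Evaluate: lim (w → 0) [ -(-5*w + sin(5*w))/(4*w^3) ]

Direct substitution gives 0/0.
Apply L'Hôpital: lim (5*cos(5*w) - 5)/(-12*w^2), still 0/0.
Apply L'Hôpital: lim (-25*sin(5*w))/(-24*w), still 0/0.
After 3 applications of L'Hôpital's rule the quotient is (-125*cos(5*w))/(-24); substituting w = 0 gives 125/24.

125/24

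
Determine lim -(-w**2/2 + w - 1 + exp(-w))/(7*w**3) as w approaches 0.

1/42

Direct substitution gives 0/0.
Apply L'Hôpital: lim (-w + 1 - e^(-w))/(-21*w^2), still 0/0.
Apply L'Hôpital: lim (-1 + e^(-w))/(-42*w), still 0/0.
After 3 applications of L'Hôpital's rule the quotient is (-e^(-w))/(-42); substituting w = 0 gives 1/42.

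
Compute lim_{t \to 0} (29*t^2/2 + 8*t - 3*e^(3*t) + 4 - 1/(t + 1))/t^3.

Substitution gives 0/0 (the numerator vanishes to order 3).
Expand each term to order t^3: the coefficient of t^3 in −1/(1 + t) is 1 and in -3·e^(3t) is -27/2.
Lower-order terms cancel with the polynomial part, so the numerator is (-25/2)·t^3 + o(t^3), and the limit is (-25/2)/(1) = -25/2.

-25/2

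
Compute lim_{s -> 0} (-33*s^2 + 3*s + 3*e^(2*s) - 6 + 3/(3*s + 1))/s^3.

-77

Substitution gives 0/0; apply L'Hôpital's rule 3 times.
After differentiating numerator and denominator 3 times the quotient is (24*e^(2*s) - 486/(3*s + 1)^4)/(6); at s = 0 this is -77.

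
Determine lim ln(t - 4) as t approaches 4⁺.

-∞

As t → 4⁺, t - 4 → 0⁺ and ln(t - 4) → −∞.
Multiplying by 1 gives -∞.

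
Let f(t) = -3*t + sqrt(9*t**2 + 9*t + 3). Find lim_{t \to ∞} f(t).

3/2

An ∞ − ∞ form. Rationalising with the conjugate, the difference becomes (9t + 3) / (√(9*t^2 + 9*t + 3) + 3t).
For large t the denominator behaves like 2·3t, so the quotient tends to 9/6 = 3/2.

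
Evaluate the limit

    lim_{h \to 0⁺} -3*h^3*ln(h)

0

This is a 0·(−∞) form. Rewrite as -3·ln(h) / h^(−3) and apply L'Hôpital:
the derivative quotient is -3·(1/h) / (−3·h^(−4)) = (3/3)·h^3 → 0.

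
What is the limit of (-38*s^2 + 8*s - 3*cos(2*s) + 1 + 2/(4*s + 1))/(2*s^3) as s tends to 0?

-64

Substitution gives 0/0 (the numerator vanishes to order 3).
Expand each term to order s^3: the coefficient of s^3 in 2·1/(1 + 4s) is -128 and in -3·cos(2s) is 0.
Lower-order terms cancel with the polynomial part, so the numerator is (-128)·s^3 + o(s^3), and the limit is (-128)/(2) = -64.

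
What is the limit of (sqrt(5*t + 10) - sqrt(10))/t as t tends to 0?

√(10)/4

A 0/0 form; rationalise with √(10 + 5t) + √10. This collapses the numerator to 5t, leaving 5/(√(10 + 5t) + √10) → 5/(2√10) = √(10)/4.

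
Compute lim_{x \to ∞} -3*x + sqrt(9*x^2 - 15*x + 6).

-5/2

This has the form ∞ − ∞. Multiply and divide by the conjugate √(9*x^2 - 15*x + 6) + 3x.
That gives (-15x + 6) / (√(9*x^2 - 15*x + 6) + 3x).
Divide numerator and denominator by x: the limit is -15/(2·3) = -5/2.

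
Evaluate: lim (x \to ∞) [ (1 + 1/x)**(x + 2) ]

Write it as [(1 + 1/x)^x]^(1) · (1 + 1/x)^(2). The bracketed term tends to e^(1) and the second factor to 1, so the limit is e^(1).

e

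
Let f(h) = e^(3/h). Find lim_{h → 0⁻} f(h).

As h → 0⁻, 3/(h) → −∞, so e^(3/(h)) → 0.

0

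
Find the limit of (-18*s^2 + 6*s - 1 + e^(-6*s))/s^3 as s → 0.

Direct substitution gives 0/0.
Apply L'Hôpital: lim (-36*s + 6 - 6*e^(-6*s))/(3*s^2), still 0/0.
Apply L'Hôpital: lim (-36 + 36*e^(-6*s))/(6*s), still 0/0.
After 3 applications of L'Hôpital's rule the quotient is (-216*e^(-6*s))/(6); substituting s = 0 gives -36.

-36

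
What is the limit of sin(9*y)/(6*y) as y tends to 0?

3/2

Substitution gives 0/0.
Write it as (9/6)·sin(9y)/(9y); since sin(u)/u → 1, the limit is 3/2.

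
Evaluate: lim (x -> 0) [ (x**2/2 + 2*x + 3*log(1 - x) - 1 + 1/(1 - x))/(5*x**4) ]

1/20

Substitution gives 0/0; apply L'Hôpital's rule 4 times.
After differentiating numerator and denominator 4 times the quotient is (6*(-3*x - 1)/(x - 1)^5)/(120); at x = 0 this is 1/20.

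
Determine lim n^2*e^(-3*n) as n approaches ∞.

Write as n^2/e^{3n}, an ∞/∞ form.
Exponential growth dominates any polynomial, so repeated L'Hôpital (or the standard result) gives 0.

0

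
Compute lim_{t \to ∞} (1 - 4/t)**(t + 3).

The base → 1 and the exponent → ∞: a 1^∞ form.
Take logarithms: (t + 3)·ln(1 - 4/t). Since ln(1+u) ~ u for small u, this behaves like (t)·(-4/t) → -4.
So the limit is e^(-4).

e^(-4)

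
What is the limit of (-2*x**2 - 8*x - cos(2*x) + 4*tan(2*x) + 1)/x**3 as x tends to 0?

Substitution gives 0/0 (the numerator vanishes to order 3).
Expand each term to order x^3: the coefficient of x^3 in −cos(2x) is 0 and in 4·tan(2x) is 32/3.
Lower-order terms cancel with the polynomial part, so the numerator is (32/3)·x^3 + o(x^3), and the limit is (32/3)/(1) = 32/3.

32/3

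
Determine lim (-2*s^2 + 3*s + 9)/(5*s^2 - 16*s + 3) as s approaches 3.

-9/14

At s = 3 both the top and bottom vanish — a removable singularity. Factoring out (s - 3) from each leaves (-2*s - 3)/(5*s - 1), which at s = 3 equals -9/14.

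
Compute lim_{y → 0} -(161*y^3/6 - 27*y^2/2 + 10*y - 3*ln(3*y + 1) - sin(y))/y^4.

-243/4

Substitution gives 0/0 (the numerator vanishes to order 4).
Expand each term to order y^4: the coefficient of y^4 in −sin(y) is 0 and in -3·ln(1 + 3y) is 243/4.
Lower-order terms cancel with the polynomial part, so the numerator is (243/4)·y^4 + o(y^4), and the limit is (243/4)/(-1) = -243/4.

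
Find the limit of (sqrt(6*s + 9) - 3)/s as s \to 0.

A 0/0 form; rationalise with √(9 + 6s) + √9. This collapses the numerator to 6s, leaving 6/(√(9 + 6s) + √9) → 6/(2√9) = 1.

1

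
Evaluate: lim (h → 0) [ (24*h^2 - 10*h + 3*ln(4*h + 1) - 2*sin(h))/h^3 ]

Substitution gives 0/0 (the numerator vanishes to order 3).
Expand each term to order h^3: the coefficient of h^3 in -2·sin(h) is 1/3 and in 3·ln(1 + 4h) is 64.
Lower-order terms cancel with the polynomial part, so the numerator is (193/3)·h^3 + o(h^3), and the limit is (193/3)/(1) = 193/3.

193/3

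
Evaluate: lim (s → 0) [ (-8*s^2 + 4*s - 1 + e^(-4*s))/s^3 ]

-32/3

Direct substitution gives 0/0.
Apply L'Hôpital: lim (-16*s + 4 - 4*e^(-4*s))/(3*s^2), still 0/0.
Apply L'Hôpital: lim (-16 + 16*e^(-4*s))/(6*s), still 0/0.
After 3 applications of L'Hôpital's rule the quotient is (-64*e^(-4*s))/(6); substituting s = 0 gives -32/3.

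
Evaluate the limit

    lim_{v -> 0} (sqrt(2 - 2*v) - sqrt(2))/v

-√(2)/2

Substitution gives 0/0. Multiply numerator and denominator by the conjugate √(2 - 2v) + √2.
The numerator becomes (2 - 2v) − 2 = -2v, so the expression simplifies to -2/(√(2 - 2v) + √2).
Letting v → 0 gives -2/(2√2) = -√(2)/2.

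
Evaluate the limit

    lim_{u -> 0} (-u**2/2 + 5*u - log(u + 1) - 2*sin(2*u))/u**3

7/3

Substitution gives 0/0; apply L'Hôpital's rule 3 times.
After differentiating numerator and denominator 3 times the quotient is (16*cos(2*u) - 2/(u + 1)^3)/(6); at u = 0 this is 7/3.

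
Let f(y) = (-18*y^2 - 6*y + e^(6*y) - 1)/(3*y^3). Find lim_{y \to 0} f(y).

Direct substitution gives 0/0.
Apply L'Hôpital: lim (-36*y + 6*e^(6*y) - 6)/(9*y^2), still 0/0.
Apply L'Hôpital: lim (36*e^(6*y) - 36)/(18*y), still 0/0.
After 3 applications of L'Hôpital's rule the quotient is (216*e^(6*y))/(18); substituting y = 0 gives 12.

12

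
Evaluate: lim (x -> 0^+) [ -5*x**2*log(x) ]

0

This is a 0·(−∞) form. Rewrite as -5·ln(x) / x^(−2) and apply L'Hôpital:
the derivative quotient is -5·(1/x) / (−2·x^(−3)) = (5/2)·x^2 → 0.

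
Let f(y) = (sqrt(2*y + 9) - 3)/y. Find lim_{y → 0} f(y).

Substitution gives 0/0. Multiply numerator and denominator by the conjugate √(9 + 2y) + √9.
The numerator becomes (9 + 2y) − 9 = 2y, so the expression simplifies to 2/(√(9 + 2y) + √9).
Letting y → 0 gives 2/(2√9) = 1/3.

1/3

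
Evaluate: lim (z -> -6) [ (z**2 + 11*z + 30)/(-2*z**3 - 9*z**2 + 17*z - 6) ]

Since z = -6 makes numerator and denominator zero, (z + 6) divides both.
Cancelling it gives (z + 5)/(-2*z^2 + 3*z - 1); now plug in z = -6 to get 1/91.

1/91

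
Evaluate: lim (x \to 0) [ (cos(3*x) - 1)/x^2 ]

Direct substitution gives 0/0.
Apply L'Hôpital: lim (-3*sin(3*x))/(2*x), still 0/0.
After 2 applications of L'Hôpital's rule the quotient is (-9*cos(3*x))/(2); substituting x = 0 gives -9/2.

-9/2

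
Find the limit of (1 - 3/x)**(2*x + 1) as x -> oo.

e^(-6)

Write it as [(1 - 3/x)^x]^(2) · (1 - 3/x)^(1). The bracketed term tends to e^(-3) and the second factor to 1, so the limit is e^(-6).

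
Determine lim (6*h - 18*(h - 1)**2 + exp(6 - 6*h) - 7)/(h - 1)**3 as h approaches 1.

-36

Direct substitution gives 0/0.
Apply L'Hôpital: lim (-36*h - 6*e^(6 - 6*h) + 42)/(3*(h - 1)^2), still 0/0.
Apply L'Hôpital: lim (36*e^(6 - 6*h) - 36)/(6*h - 6), still 0/0.
After 3 applications of L'Hôpital's rule the quotient is (-216*e^(6 - 6*h))/(6); substituting h = 1 gives -36.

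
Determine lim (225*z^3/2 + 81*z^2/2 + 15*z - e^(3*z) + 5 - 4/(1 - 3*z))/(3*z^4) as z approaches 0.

Substitution gives 0/0 (the numerator vanishes to order 4).
Expand each term to order z^4: the coefficient of z^4 in −e^(3z) is -27/8 and in -4·1/(1 - 3z) is -324.
Lower-order terms cancel with the polynomial part, so the numerator is (-2619/8)·z^4 + o(z^4), and the limit is (-2619/8)/(3) = -873/8.

-873/8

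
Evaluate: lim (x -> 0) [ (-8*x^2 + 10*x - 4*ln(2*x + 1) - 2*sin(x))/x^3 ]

-31/3

Substitution gives 0/0; apply L'Hôpital's rule 3 times.
After differentiating numerator and denominator 3 times the quotient is (2*cos(x) - 64/(2*x + 1)^3)/(6); at x = 0 this is -31/3.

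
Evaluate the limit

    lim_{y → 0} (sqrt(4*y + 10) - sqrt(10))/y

A 0/0 form; rationalise with √(10 + 4y) + √10. This collapses the numerator to 4y, leaving 4/(√(10 + 4y) + √10) → 4/(2√10) = √(10)/5.

√(10)/5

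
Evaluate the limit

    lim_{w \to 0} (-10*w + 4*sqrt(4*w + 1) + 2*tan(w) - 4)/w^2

Substitution gives 0/0 (the numerator vanishes to order 2).
Expand each term to order w^2: the coefficient of w^2 in 2·tan(w) is 0 and in 4·√(1 + 4w) is -8.
Lower-order terms cancel with the polynomial part, so the numerator is (-8)·w^2 + o(w^2), and the limit is (-8)/(1) = -8.

-8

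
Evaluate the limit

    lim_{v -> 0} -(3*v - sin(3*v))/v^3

Direct substitution gives 0/0.
Apply L'Hôpital: lim (3 - 3*cos(3*v))/(-3*v^2), still 0/0.
Apply L'Hôpital: lim (9*sin(3*v))/(-6*v), still 0/0.
After 3 applications of L'Hôpital's rule the quotient is (27*cos(3*v))/(-6); substituting v = 0 gives -9/2.

-9/2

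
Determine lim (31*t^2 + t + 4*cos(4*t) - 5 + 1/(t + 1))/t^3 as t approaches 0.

Substitution gives 0/0; apply L'Hôpital's rule 3 times.
After differentiating numerator and denominator 3 times the quotient is (256*sin(4*t) - 6/(t + 1)^4)/(6); at t = 0 this is -1.

-1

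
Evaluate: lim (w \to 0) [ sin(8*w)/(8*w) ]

1

Substitution gives 0/0.
Write it as (8/8)·sin(8w)/(8w); since sin(u)/u → 1, the limit is 1.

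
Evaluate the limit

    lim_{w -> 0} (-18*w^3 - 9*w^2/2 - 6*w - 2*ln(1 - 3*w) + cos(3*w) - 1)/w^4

Substitution gives 0/0 (the numerator vanishes to order 4).
Expand each term to order w^4: the coefficient of w^4 in -2·ln(1 - 3w) is 81/2 and in cos(3w) is 27/8.
Lower-order terms cancel with the polynomial part, so the numerator is (351/8)·w^4 + o(w^4), and the limit is (351/8)/(1) = 351/8.

351/8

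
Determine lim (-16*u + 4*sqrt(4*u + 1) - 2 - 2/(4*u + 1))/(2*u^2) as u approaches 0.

-20

Substitution gives 0/0 (the numerator vanishes to order 2).
Expand each term to order u^2: the coefficient of u^2 in 4·√(1 + 4u) is -8 and in -2·1/(1 + 4u) is -32.
Lower-order terms cancel with the polynomial part, so the numerator is (-40)·u^2 + o(u^2), and the limit is (-40)/(2) = -20.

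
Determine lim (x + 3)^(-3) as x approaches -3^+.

As x → -3⁺, (x + 3) → 0⁺, so (x + 3)^3 → 0⁺ and 1/(x + 3)^3 → ∞.

∞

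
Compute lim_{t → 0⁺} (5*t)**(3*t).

Base → 0⁺ and exponent → 0⁺: a 0^0 form.
Take logs: 3t·ln(5t). This is 0·(−∞); rewriting as ln(5t)/(1/(3t)) and applying L'Hôpital gives 0.
Hence the limit is e^0 = 1.

1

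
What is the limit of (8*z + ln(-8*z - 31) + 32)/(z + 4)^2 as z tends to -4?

Direct substitution gives 0/0.
Apply L'Hôpital: lim (8 - 8/(-8*z - 31))/(2*z + 8), still 0/0.
After 2 applications of L'Hôpital's rule the quotient is (-64/(-8*z - 31)^2)/(2); substituting z = -4 gives -32.

-32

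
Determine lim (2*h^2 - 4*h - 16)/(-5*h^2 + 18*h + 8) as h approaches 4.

Since h = 4 makes numerator and denominator zero, (h - 4) divides both.
Cancelling it gives (2*h + 4)/(-5*h - 2); now plug in h = 4 to get -6/11.

-6/11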